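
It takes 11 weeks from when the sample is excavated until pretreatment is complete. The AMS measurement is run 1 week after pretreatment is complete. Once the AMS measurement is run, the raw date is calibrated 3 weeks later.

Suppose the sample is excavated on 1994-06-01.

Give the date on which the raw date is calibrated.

The sample is excavated: Jun 1, 1994.
Pretreatment is complete: Jun 1, 1994 + 11 weeks = Aug 17, 1994.
The AMS measurement is run: Aug 17, 1994 + 1 week = Aug 24, 1994.
The raw date is calibrated: Aug 24, 1994 + 3 weeks = Sep 14, 1994.

1994-09-14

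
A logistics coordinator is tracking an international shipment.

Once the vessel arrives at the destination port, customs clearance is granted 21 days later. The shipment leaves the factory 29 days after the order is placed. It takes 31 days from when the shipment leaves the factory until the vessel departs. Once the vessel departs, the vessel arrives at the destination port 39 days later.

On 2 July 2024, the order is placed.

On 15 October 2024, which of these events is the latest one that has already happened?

The order is placed: Jul 2, 2024.
The shipment leaves the factory: Jul 2, 2024 + 29 days = Jul 31, 2024.
The vessel departs: Jul 31, 2024 + 31 days = Aug 31, 2024.
The vessel arrives at the destination port: Aug 31, 2024 + 39 days = Oct 9, 2024.
Customs clearance is granted: Oct 9, 2024 + 21 days = Oct 30, 2024.
Oct 15, 2024 falls between when the vessel arrives at the destination port (Oct 9, 2024) and when customs clearance is granted (Oct 30, 2024).

The vessel arrives at the destination port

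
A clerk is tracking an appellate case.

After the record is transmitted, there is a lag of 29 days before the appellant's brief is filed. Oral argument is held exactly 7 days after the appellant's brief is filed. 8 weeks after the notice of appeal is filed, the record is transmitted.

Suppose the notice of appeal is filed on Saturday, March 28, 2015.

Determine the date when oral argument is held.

Sunday, June 28, 2015

The notice of appeal is filed: Mar 28, 2015.
The record is transmitted: Mar 28, 2015 + 8 weeks = May 23, 2015.
The appellant's brief is filed: May 23, 2015 + 29 days = Jun 21, 2015.
Oral argument is held: Jun 21, 2015 + 7 days = Jun 28, 2015.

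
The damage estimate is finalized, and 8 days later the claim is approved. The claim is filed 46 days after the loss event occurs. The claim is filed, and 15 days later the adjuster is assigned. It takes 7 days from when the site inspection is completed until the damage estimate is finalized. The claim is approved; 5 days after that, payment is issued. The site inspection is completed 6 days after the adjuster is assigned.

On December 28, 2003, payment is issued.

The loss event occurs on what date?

Payment is issued: Dec 28, 2003.
The claim is approved: Dec 28, 2003 − 5 days = Dec 23, 2003.
The damage estimate is finalized: Dec 23, 2003 − 8 days = Dec 15, 2003.
The site inspection is completed: Dec 15, 2003 − 7 days = Dec 8, 2003.
The adjuster is assigned: Dec 8, 2003 − 6 days = Dec 2, 2003.
The claim is filed: Dec 2, 2003 − 15 days = Nov 17, 2003.
The loss event occurs: Nov 17, 2003 − 46 days = Oct 2, 2003.

October 2, 2003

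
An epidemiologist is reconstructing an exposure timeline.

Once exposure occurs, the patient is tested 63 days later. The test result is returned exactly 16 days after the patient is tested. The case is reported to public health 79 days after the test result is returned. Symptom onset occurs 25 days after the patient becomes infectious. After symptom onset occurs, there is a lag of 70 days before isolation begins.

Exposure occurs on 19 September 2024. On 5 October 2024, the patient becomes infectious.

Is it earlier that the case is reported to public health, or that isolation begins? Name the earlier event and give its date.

Isolation begins — 8 January 2025

Exposure occurs: Sep 19, 2024.
The patient is tested: Sep 19, 2024 + 63 days = Nov 21, 2024.
The test result is returned: Nov 21, 2024 + 16 days = Dec 7, 2024.
The case is reported to public health: Dec 7, 2024 + 79 days = Feb 24, 2025.
The patient becomes infectious: Oct 5, 2024.
Symptom onset occurs: Oct 5, 2024 + 25 days = Oct 30, 2024.
Isolation begins: Oct 30, 2024 + 70 days = Jan 8, 2025.
Comparing: the case is reported to public health on Feb 24, 2025 vs isolation begins on Jan 8, 2025. Earlier: isolation begins.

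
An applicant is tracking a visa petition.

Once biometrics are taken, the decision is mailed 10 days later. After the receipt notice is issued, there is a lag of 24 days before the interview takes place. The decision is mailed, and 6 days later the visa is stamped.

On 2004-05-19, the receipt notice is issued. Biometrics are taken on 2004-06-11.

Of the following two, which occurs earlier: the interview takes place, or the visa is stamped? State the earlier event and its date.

The receipt notice is issued: May 19, 2004.
The interview takes place: May 19, 2004 + 24 days = Jun 12, 2004.
Biometrics are taken: Jun 11, 2004.
The decision is mailed: Jun 11, 2004 + 10 days = Jun 21, 2004.
The visa is stamped: Jun 21, 2004 + 6 days = Jun 27, 2004.
Comparing: the interview takes place on Jun 12, 2004 vs the visa is stamped on Jun 27, 2004. Earlier: the interview takes place.

The interview takes place — 2004-06-12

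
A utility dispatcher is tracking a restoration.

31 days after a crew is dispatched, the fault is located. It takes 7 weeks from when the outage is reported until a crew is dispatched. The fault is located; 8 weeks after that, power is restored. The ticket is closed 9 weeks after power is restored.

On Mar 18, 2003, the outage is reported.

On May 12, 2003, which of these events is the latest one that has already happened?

The outage is reported: Mar 18, 2003.
A crew is dispatched: Mar 18, 2003 + 7 weeks = May 6, 2003.
The fault is located: May 6, 2003 + 31 days = Jun 6, 2003.
Power is restored: Jun 6, 2003 + 8 weeks = Aug 1, 2003.
The ticket is closed: Aug 1, 2003 + 9 weeks = Oct 3, 2003.
May 12, 2003 falls between when a crew is dispatched (May 6, 2003) and when the fault is located (Jun 6, 2003).

A crew is dispatched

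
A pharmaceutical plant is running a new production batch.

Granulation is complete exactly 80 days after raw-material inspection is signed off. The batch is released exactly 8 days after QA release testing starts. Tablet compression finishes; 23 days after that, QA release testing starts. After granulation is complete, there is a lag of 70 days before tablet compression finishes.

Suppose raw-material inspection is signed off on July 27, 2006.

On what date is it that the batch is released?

Raw-material inspection is signed off: Jul 27, 2006.
Granulation is complete: Jul 27, 2006 + 80 days = Oct 15, 2006.
Tablet compression finishes: Oct 15, 2006 + 70 days = Dec 24, 2006.
QA release testing starts: Dec 24, 2006 + 23 days = Jan 16, 2007.
The batch is released: Jan 16, 2007 + 8 days = Jan 24, 2007.

January 24, 2007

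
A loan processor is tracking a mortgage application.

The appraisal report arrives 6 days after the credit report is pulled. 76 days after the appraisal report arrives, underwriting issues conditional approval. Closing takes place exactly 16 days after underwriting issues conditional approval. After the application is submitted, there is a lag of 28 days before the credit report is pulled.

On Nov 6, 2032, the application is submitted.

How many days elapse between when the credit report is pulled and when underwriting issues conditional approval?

Causal path: the credit report is pulled → the appraisal report arrives → underwriting issues conditional approval.
Total delay along the path: 6 + 76 = 82 days.

82 days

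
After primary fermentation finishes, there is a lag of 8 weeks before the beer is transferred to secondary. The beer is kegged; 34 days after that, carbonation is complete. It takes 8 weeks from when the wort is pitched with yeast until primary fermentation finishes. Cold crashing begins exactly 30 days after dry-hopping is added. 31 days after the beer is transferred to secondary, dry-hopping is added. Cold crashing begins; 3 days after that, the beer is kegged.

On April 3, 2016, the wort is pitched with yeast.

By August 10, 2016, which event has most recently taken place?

The beer is transferred to secondary

The wort is pitched with yeast: Apr 3, 2016.
Primary fermentation finishes: Apr 3, 2016 + 8 weeks = May 29, 2016.
The beer is transferred to secondary: May 29, 2016 + 8 weeks = Jul 24, 2016.
Dry-hopping is added: Jul 24, 2016 + 31 days = Aug 24, 2016.
Cold crashing begins: Aug 24, 2016 + 30 days = Sep 23, 2016.
The beer is kegged: Sep 23, 2016 + 3 days = Sep 26, 2016.
Carbonation is complete: Sep 26, 2016 + 34 days = Oct 30, 2016.
Aug 10, 2016 falls between when the beer is transferred to secondary (Jul 24, 2016) and when dry-hopping is added (Aug 24, 2016).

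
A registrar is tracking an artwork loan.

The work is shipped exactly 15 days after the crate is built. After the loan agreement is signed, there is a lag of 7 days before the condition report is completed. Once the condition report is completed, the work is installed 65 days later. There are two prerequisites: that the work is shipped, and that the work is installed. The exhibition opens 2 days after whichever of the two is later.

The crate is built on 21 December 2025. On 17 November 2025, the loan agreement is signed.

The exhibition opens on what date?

The crate is built: Dec 21, 2025.
The work is shipped: Dec 21, 2025 + 15 days = Jan 5, 2026.
The loan agreement is signed: Nov 17, 2025.
The condition report is completed: Nov 17, 2025 + 7 days = Nov 24, 2025.
The work is installed: Nov 24, 2025 + 65 days = Jan 28, 2026.
Both prerequisites met — the work is shipped (Jan 5, 2026), the work is installed (Jan 28, 2026); the later is Jan 28, 2026.
The exhibition opens: Jan 28, 2026 + 2 days = Jan 30, 2026.

30 January 2026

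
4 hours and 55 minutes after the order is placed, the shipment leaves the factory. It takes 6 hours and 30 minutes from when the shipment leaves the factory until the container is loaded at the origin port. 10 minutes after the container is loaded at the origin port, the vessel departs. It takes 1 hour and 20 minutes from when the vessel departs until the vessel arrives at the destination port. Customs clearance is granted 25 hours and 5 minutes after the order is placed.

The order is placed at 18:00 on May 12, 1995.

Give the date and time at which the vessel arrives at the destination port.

06:55 on May 13, 1995

The order is placed: 18:00 May 12, 1995.
The shipment leaves the factory: 18:00 May 12, 1995 + 4h55m = 22:55 May 12, 1995.
The container is loaded at the origin port: 22:55 May 12, 1995 + 6h30m = 05:25 May 13, 1995.
The vessel departs: 05:25 May 13, 1995 + 10m = 05:35 May 13, 1995.
The vessel arrives at the destination port: 05:35 May 13, 1995 + 1h20m = 06:55 May 13, 1995.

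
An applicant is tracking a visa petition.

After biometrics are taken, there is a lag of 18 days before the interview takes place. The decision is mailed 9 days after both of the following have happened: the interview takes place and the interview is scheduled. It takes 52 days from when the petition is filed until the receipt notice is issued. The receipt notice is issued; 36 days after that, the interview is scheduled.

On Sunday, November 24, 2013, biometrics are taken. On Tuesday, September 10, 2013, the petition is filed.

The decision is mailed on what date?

Saturday, December 21, 2013

Biometrics are taken: Nov 24, 2013.
The interview takes place: Nov 24, 2013 + 18 days = Dec 12, 2013.
The petition is filed: Sep 10, 2013.
The receipt notice is issued: Sep 10, 2013 + 52 days = Nov 1, 2013.
The interview is scheduled: Nov 1, 2013 + 36 days = Dec 7, 2013.
Both prerequisites met — the interview takes place (Dec 12, 2013), the interview is scheduled (Dec 7, 2013); the later is Dec 12, 2013.
The decision is mailed: Dec 12, 2013 + 9 days = Dec 21, 2013.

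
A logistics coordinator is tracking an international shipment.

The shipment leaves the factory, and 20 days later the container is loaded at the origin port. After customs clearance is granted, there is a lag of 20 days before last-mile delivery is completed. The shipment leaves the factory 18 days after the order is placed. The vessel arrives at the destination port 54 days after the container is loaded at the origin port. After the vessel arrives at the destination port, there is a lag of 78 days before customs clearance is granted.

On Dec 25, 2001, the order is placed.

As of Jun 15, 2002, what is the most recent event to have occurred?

The order is placed: Dec 25, 2001.
The shipment leaves the factory: Dec 25, 2001 + 18 days = Jan 12, 2002.
The container is loaded at the origin port: Jan 12, 2002 + 20 days = Feb 1, 2002.
The vessel arrives at the destination port: Feb 1, 2002 + 54 days = Mar 27, 2002.
Customs clearance is granted: Mar 27, 2002 + 78 days = Jun 13, 2002.
Last-mile delivery is completed: Jun 13, 2002 + 20 days = Jul 3, 2002.
Jun 15, 2002 falls between when customs clearance is granted (Jun 13, 2002) and when last-mile delivery is completed (Jul 3, 2002).

Customs clearance is granted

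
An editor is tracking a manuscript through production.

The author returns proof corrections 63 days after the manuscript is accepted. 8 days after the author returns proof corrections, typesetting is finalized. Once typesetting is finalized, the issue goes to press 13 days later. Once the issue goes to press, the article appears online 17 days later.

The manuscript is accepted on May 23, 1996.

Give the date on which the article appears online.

Sep 1, 1996

The manuscript is accepted: May 23, 1996.
The author returns proof corrections: May 23, 1996 + 63 days = Jul 25, 1996.
Typesetting is finalized: Jul 25, 1996 + 8 days = Aug 2, 1996.
The issue goes to press: Aug 2, 1996 + 13 days = Aug 15, 1996.
The article appears online: Aug 15, 1996 + 17 days = Sep 1, 1996.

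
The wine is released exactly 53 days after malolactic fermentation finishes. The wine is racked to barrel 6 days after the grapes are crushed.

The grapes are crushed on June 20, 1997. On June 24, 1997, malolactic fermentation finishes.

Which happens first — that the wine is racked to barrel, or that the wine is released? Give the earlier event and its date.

The grapes are crushed: Jun 20, 1997.
The wine is racked to barrel: Jun 20, 1997 + 6 days = Jun 26, 1997.
Malolactic fermentation finishes: Jun 24, 1997.
The wine is released: Jun 24, 1997 + 53 days = Aug 16, 1997.
Comparing: the wine is racked to barrel on Jun 26, 1997 vs the wine is released on Aug 16, 1997. Earlier: the wine is racked to barrel.

The wine is racked to barrel — June 26, 1997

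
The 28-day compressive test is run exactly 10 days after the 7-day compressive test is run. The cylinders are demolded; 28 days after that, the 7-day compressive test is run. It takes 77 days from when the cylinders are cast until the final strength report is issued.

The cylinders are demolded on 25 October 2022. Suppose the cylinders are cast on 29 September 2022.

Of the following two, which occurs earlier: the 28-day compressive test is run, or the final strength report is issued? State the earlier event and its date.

The 28-day compressive test is run — 2 December 2022

The cylinders are demolded: Oct 25, 2022.
The 7-day compressive test is run: Oct 25, 2022 + 28 days = Nov 22, 2022.
The 28-day compressive test is run: Nov 22, 2022 + 10 days = Dec 2, 2022.
The cylinders are cast: Sep 29, 2022.
The final strength report is issued: Sep 29, 2022 + 77 days = Dec 15, 2022.
Comparing: the 28-day compressive test is run on Dec 2, 2022 vs the final strength report is issued on Dec 15, 2022. Earlier: the 28-day compressive test is run.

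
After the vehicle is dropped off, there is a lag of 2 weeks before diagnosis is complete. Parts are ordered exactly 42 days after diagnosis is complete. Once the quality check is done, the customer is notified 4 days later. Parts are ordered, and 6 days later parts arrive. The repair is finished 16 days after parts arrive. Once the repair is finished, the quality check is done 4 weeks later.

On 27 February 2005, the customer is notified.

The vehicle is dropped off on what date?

The customer is notified: Feb 27, 2005.
The quality check is done: Feb 27, 2005 − 4 days = Feb 23, 2005.
The repair is finished: Feb 23, 2005 − 4 weeks = Jan 26, 2005.
Parts arrive: Jan 26, 2005 − 16 days = Jan 10, 2005.
Parts are ordered: Jan 10, 2005 − 6 days = Jan 4, 2005.
Diagnosis is complete: Jan 4, 2005 − 42 days = Nov 23, 2004.
The vehicle is dropped off: Nov 23, 2004 − 2 weeks = Nov 9, 2004.

9 November 2004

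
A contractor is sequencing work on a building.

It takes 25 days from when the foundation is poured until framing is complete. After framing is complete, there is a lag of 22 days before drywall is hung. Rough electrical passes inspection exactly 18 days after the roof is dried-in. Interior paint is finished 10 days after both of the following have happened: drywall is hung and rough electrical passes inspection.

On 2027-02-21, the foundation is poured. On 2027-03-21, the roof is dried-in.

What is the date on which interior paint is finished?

2027-04-19

The foundation is poured: Feb 21, 2027.
Framing is complete: Feb 21, 2027 + 25 days = Mar 18, 2027.
Drywall is hung: Mar 18, 2027 + 22 days = Apr 9, 2027.
The roof is dried-in: Mar 21, 2027.
Rough electrical passes inspection: Mar 21, 2027 + 18 days = Apr 8, 2027.
Both prerequisites met — drywall is hung (Apr 9, 2027), rough electrical passes inspection (Apr 8, 2027); the later is Apr 9, 2027.
Interior paint is finished: Apr 9, 2027 + 10 days = Apr 19, 2027.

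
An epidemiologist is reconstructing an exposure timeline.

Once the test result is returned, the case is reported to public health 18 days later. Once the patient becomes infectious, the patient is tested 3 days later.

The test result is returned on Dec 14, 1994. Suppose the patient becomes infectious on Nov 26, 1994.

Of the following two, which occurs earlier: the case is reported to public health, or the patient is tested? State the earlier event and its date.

The test result is returned: Dec 14, 1994.
The case is reported to public health: Dec 14, 1994 + 18 days = Jan 1, 1995.
The patient becomes infectious: Nov 26, 1994.
The patient is tested: Nov 26, 1994 + 3 days = Nov 29, 1994.
Comparing: the case is reported to public health on Jan 1, 1995 vs the patient is tested on Nov 29, 1994. Earlier: the patient is tested.

The patient is tested — Nov 29, 1994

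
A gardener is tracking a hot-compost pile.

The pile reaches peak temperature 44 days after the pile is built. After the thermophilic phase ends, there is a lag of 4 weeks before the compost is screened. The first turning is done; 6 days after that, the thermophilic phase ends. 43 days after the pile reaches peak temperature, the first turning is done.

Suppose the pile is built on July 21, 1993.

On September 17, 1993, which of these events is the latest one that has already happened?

The pile reaches peak temperature

The pile is built: Jul 21, 1993.
The pile reaches peak temperature: Jul 21, 1993 + 44 days = Sep 3, 1993.
The first turning is done: Sep 3, 1993 + 43 days = Oct 16, 1993.
The thermophilic phase ends: Oct 16, 1993 + 6 days = Oct 22, 1993.
The compost is screened: Oct 22, 1993 + 4 weeks = Nov 19, 1993.
Sep 17, 1993 falls between when the pile reaches peak temperature (Sep 3, 1993) and when the first turning is done (Oct 16, 1993).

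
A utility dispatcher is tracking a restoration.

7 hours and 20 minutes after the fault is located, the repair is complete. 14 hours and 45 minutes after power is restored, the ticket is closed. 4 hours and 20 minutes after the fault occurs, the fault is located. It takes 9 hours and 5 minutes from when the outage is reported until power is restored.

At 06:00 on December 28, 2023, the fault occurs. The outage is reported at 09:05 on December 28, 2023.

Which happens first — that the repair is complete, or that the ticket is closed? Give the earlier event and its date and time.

The fault occurs: 06:00 Dec 28, 2023.
The fault is located: 06:00 Dec 28, 2023 + 4h20m = 10:20 Dec 28, 2023.
The repair is complete: 10:20 Dec 28, 2023 + 7h20m = 17:40 Dec 28, 2023.
The outage is reported: 09:05 Dec 28, 2023.
Power is restored: 09:05 Dec 28, 2023 + 9h05m = 18:10 Dec 28, 2023.
The ticket is closed: 18:10 Dec 28, 2023 + 14h45m = 08:55 Dec 29, 2023.
Comparing: the repair is complete at 17:40 Dec 28, 2023 vs the ticket is closed at 08:55 Dec 29, 2023. Earlier: the repair is complete.

The repair is complete — 17:40 on December 28, 2023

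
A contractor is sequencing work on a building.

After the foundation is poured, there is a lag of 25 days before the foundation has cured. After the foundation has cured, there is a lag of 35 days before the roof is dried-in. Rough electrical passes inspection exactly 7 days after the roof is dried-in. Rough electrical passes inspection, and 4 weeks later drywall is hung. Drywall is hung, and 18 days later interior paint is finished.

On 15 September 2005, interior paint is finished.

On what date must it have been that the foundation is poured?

Interior paint is finished: Sep 15, 2005.
Drywall is hung: Sep 15, 2005 − 18 days = Aug 28, 2005.
Rough electrical passes inspection: Aug 28, 2005 − 4 weeks = Jul 31, 2005.
The roof is dried-in: Jul 31, 2005 − 7 days = Jul 24, 2005.
The foundation has cured: Jul 24, 2005 − 35 days = Jun 19, 2005.
The foundation is poured: Jun 19, 2005 − 25 days = May 25, 2005.

25 May 2005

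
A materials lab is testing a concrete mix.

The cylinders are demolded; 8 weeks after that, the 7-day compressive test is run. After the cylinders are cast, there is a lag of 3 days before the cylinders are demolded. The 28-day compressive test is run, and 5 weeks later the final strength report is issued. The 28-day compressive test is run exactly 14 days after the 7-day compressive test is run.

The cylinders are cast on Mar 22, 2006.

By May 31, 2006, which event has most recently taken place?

The cylinders are cast: Mar 22, 2006.
The cylinders are demolded: Mar 22, 2006 + 3 days = Mar 25, 2006.
The 7-day compressive test is run: Mar 25, 2006 + 8 weeks = May 20, 2006.
The 28-day compressive test is run: May 20, 2006 + 14 days = Jun 3, 2006.
The final strength report is issued: Jun 3, 2006 + 5 weeks = Jul 8, 2006.
May 31, 2006 falls between when the 7-day compressive test is run (May 20, 2006) and when the 28-day compressive test is run (Jun 3, 2006).

The 7-day compressive test is run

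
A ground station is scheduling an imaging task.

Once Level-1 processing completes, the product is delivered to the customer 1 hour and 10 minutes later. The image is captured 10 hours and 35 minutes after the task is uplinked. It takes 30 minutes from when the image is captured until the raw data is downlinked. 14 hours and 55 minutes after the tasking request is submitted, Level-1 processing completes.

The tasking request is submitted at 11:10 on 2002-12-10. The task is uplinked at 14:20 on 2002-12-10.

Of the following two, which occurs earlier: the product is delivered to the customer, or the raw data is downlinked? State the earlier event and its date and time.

The raw data is downlinked — 01:25 on 2002-12-11

The tasking request is submitted: 11:10 Dec 10, 2002.
Level-1 processing completes: 11:10 Dec 10, 2002 + 14h55m = 02:05 Dec 11, 2002.
The product is delivered to the customer: 02:05 Dec 11, 2002 + 1h10m = 03:15 Dec 11, 2002.
The task is uplinked: 14:20 Dec 10, 2002.
The image is captured: 14:20 Dec 10, 2002 + 10h35m = 00:55 Dec 11, 2002.
The raw data is downlinked: 00:55 Dec 11, 2002 + 30m = 01:25 Dec 11, 2002.
Comparing: the product is delivered to the customer at 03:15 Dec 11, 2002 vs the raw data is downlinked at 01:25 Dec 11, 2002. Earlier: the raw data is downlinked.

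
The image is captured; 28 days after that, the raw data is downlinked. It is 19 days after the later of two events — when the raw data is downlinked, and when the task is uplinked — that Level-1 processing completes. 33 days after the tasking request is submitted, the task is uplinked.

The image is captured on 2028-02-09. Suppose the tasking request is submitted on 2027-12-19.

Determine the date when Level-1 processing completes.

The image is captured: Feb 9, 2028.
The raw data is downlinked: Feb 9, 2028 + 28 days = Mar 8, 2028.
The tasking request is submitted: Dec 19, 2027.
The task is uplinked: Dec 19, 2027 + 33 days = Jan 21, 2028.
Both prerequisites met — the raw data is downlinked (Mar 8, 2028), the task is uplinked (Jan 21, 2028); the later is Mar 8, 2028.
Level-1 processing completes: Mar 8, 2028 + 19 days = Mar 27, 2028.

2028-03-27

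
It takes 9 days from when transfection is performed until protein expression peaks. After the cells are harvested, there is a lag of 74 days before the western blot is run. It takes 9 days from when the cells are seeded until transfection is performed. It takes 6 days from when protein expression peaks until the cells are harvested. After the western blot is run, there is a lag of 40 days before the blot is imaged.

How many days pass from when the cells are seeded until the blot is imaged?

138 days

Causal path: the cells are seeded → transfection is performed → protein expression peaks → the cells are harvested → the western blot is run → the blot is imaged.
Total delay along the path: 9 + 9 + 6 + 74 + 40 = 138 days.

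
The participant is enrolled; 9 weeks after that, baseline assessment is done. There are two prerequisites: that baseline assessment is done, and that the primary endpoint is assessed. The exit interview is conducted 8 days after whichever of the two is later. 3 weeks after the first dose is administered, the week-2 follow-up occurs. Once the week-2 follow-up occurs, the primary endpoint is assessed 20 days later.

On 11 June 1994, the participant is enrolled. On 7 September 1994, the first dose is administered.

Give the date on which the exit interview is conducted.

26 October 1994

The participant is enrolled: Jun 11, 1994.
Baseline assessment is done: Jun 11, 1994 + 9 weeks = Aug 13, 1994.
The first dose is administered: Sep 7, 1994.
The week-2 follow-up occurs: Sep 7, 1994 + 3 weeks = Sep 28, 1994.
The primary endpoint is assessed: Sep 28, 1994 + 20 days = Oct 18, 1994.
Both prerequisites met — baseline assessment is done (Aug 13, 1994), the primary endpoint is assessed (Oct 18, 1994); the later is Oct 18, 1994.
The exit interview is conducted: Oct 18, 1994 + 8 days = Oct 26, 1994.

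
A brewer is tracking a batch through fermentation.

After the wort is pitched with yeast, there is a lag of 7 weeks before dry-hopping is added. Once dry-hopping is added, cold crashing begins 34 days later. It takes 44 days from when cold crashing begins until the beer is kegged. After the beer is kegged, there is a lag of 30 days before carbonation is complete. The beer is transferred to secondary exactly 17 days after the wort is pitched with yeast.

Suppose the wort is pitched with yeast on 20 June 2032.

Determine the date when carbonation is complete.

The wort is pitched with yeast: Jun 20, 2032.
Dry-hopping is added: Jun 20, 2032 + 7 weeks = Aug 8, 2032.
Cold crashing begins: Aug 8, 2032 + 34 days = Sep 11, 2032.
The beer is kegged: Sep 11, 2032 + 44 days = Oct 25, 2032.
Carbonation is complete: Oct 25, 2032 + 30 days = Nov 24, 2032.

24 November 2032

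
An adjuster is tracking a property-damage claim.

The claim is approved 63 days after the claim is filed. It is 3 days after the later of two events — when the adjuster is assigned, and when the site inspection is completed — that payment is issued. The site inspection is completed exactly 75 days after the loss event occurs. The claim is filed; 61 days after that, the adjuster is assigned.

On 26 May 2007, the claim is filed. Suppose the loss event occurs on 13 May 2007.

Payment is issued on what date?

30 July 2007

The claim is filed: May 26, 2007.
The adjuster is assigned: May 26, 2007 + 61 days = Jul 26, 2007.
The loss event occurs: May 13, 2007.
The site inspection is completed: May 13, 2007 + 75 days = Jul 27, 2007.
Both prerequisites met — the adjuster is assigned (Jul 26, 2007), the site inspection is completed (Jul 27, 2007); the later is Jul 27, 2007.
Payment is issued: Jul 27, 2007 + 3 days = Jul 30, 2007.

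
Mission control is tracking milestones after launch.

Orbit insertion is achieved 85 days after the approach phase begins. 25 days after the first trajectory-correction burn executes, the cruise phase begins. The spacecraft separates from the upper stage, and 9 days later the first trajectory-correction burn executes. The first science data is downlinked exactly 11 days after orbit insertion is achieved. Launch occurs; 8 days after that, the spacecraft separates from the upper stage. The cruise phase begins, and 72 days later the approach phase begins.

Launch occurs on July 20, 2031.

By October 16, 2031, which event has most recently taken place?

Launch occurs: Jul 20, 2031.
The spacecraft separates from the upper stage: Jul 20, 2031 + 8 days = Jul 28, 2031.
The first trajectory-correction burn executes: Jul 28, 2031 + 9 days = Aug 6, 2031.
The cruise phase begins: Aug 6, 2031 + 25 days = Aug 31, 2031.
The approach phase begins: Aug 31, 2031 + 72 days = Nov 11, 2031.
Orbit insertion is achieved: Nov 11, 2031 + 85 days = Feb 4, 2032.
The first science data is downlinked: Feb 4, 2032 + 11 days = Feb 15, 2032.
Oct 16, 2031 falls between when the cruise phase begins (Aug 31, 2031) and when the approach phase begins (Nov 11, 2031).

The cruise phase begins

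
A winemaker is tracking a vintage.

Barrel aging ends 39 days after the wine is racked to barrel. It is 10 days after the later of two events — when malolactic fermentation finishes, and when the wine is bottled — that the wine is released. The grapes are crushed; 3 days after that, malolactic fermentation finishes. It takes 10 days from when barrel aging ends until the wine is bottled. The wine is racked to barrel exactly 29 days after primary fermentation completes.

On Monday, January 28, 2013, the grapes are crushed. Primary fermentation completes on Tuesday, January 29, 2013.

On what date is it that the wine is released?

The grapes are crushed: Jan 28, 2013.
Malolactic fermentation finishes: Jan 28, 2013 + 3 days = Jan 31, 2013.
Primary fermentation completes: Jan 29, 2013.
The wine is racked to barrel: Jan 29, 2013 + 29 days = Feb 27, 2013.
Barrel aging ends: Feb 27, 2013 + 39 days = Apr 7, 2013.
The wine is bottled: Apr 7, 2013 + 10 days = Apr 17, 2013.
Both prerequisites met — malolactic fermentation finishes (Jan 31, 2013), the wine is bottled (Apr 17, 2013); the later is Apr 17, 2013.
The wine is released: Apr 17, 2013 + 10 days = Apr 27, 2013.

Saturday, April 27, 2013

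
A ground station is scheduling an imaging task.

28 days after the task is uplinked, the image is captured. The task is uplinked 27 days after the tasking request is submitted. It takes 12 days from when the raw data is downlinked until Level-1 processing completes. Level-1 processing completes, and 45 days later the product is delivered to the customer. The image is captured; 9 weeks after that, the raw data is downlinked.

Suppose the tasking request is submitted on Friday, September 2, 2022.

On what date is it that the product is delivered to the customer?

Friday, February 24, 2023

The tasking request is submitted: Sep 2, 2022.
The task is uplinked: Sep 2, 2022 + 27 days = Sep 29, 2022.
The image is captured: Sep 29, 2022 + 28 days = Oct 27, 2022.
The raw data is downlinked: Oct 27, 2022 + 9 weeks = Dec 29, 2022.
Level-1 processing completes: Dec 29, 2022 + 12 days = Jan 10, 2023.
The product is delivered to the customer: Jan 10, 2023 + 45 days = Feb 24, 2023.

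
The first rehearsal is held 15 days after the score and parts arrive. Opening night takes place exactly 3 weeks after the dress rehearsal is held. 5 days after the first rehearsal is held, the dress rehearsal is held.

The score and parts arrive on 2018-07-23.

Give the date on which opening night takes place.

2018-09-02

The score and parts arrive: Jul 23, 2018.
The first rehearsal is held: Jul 23, 2018 + 15 days = Aug 7, 2018.
The dress rehearsal is held: Aug 7, 2018 + 5 days = Aug 12, 2018.
Opening night takes place: Aug 12, 2018 + 3 weeks = Sep 2, 2018.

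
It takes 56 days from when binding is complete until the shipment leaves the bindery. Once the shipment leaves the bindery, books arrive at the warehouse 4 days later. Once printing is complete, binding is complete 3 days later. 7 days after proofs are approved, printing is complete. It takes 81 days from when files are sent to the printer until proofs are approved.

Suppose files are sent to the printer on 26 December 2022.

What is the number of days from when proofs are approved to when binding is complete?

Causal path: proofs are approved → printing is complete → binding is complete.
Total delay along the path: 7 + 3 = 10 days.

10 days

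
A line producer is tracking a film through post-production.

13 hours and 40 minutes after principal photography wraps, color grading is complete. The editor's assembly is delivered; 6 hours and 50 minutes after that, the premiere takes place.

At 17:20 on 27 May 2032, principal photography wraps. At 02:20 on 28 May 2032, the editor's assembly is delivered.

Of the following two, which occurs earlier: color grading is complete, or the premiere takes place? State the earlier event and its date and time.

Principal photography wraps: 17:20 May 27, 2032.
Color grading is complete: 17:20 May 27, 2032 + 13h40m = 07:00 May 28, 2032.
The editor's assembly is delivered: 02:20 May 28, 2032.
The premiere takes place: 02:20 May 28, 2032 + 6h50m = 09:10 May 28, 2032.
Comparing: color grading is complete at 07:00 May 28, 2032 vs the premiere takes place at 09:10 May 28, 2032. Earlier: color grading is complete.

Color grading is complete — 07:00 on 28 May 2032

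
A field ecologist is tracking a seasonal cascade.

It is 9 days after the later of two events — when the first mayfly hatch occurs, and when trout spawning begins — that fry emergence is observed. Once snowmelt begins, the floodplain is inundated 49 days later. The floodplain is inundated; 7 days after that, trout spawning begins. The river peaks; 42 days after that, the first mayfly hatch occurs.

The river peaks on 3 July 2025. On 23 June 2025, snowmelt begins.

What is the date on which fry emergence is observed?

27 August 2025

The river peaks: Jul 3, 2025.
The first mayfly hatch occurs: Jul 3, 2025 + 42 days = Aug 14, 2025.
Snowmelt begins: Jun 23, 2025.
The floodplain is inundated: Jun 23, 2025 + 49 days = Aug 11, 2025.
Trout spawning begins: Aug 11, 2025 + 7 days = Aug 18, 2025.
Both prerequisites met — the first mayfly hatch occurs (Aug 14, 2025), trout spawning begins (Aug 18, 2025); the later is Aug 18, 2025.
Fry emergence is observed: Aug 18, 2025 + 9 days = Aug 27, 2025.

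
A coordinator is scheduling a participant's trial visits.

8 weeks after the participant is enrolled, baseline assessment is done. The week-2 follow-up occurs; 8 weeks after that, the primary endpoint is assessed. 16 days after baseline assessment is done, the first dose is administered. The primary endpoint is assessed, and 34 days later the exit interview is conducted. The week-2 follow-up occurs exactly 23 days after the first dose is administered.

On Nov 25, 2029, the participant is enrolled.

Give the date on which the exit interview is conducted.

The participant is enrolled: Nov 25, 2029.
Baseline assessment is done: Nov 25, 2029 + 8 weeks = Jan 20, 2030.
The first dose is administered: Jan 20, 2030 + 16 days = Feb 5, 2030.
The week-2 follow-up occurs: Feb 5, 2030 + 23 days = Feb 28, 2030.
The primary endpoint is assessed: Feb 28, 2030 + 8 weeks = Apr 25, 2030.
The exit interview is conducted: Apr 25, 2030 + 34 days = May 29, 2030.

May 29, 2030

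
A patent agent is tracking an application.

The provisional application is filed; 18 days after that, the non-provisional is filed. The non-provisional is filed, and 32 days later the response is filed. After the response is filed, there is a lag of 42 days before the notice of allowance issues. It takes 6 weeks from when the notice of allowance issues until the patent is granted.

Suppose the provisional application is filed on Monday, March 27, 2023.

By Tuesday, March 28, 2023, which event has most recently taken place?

The provisional application is filed: Mar 27, 2023.
The non-provisional is filed: Mar 27, 2023 + 18 days = Apr 14, 2023.
The response is filed: Apr 14, 2023 + 32 days = May 16, 2023.
The notice of allowance issues: May 16, 2023 + 42 days = Jun 27, 2023.
The patent is granted: Jun 27, 2023 + 6 weeks = Aug 8, 2023.
Mar 28, 2023 falls between when the provisional application is filed (Mar 27, 2023) and when the non-provisional is filed (Apr 14, 2023).

The provisional application is filed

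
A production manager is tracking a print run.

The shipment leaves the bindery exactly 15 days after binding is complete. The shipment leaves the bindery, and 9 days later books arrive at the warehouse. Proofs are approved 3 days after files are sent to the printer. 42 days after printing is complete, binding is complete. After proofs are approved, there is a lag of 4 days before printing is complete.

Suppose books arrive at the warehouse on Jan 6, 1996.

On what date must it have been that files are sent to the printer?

Books arrive at the warehouse: Jan 6, 1996.
The shipment leaves the bindery: Jan 6, 1996 − 9 days = Dec 28, 1995.
Binding is complete: Dec 28, 1995 − 15 days = Dec 13, 1995.
Printing is complete: Dec 13, 1995 − 42 days = Nov 1, 1995.
Proofs are approved: Nov 1, 1995 − 4 days = Oct 28, 1995.
Files are sent to the printer: Oct 28, 1995 − 3 days = Oct 25, 1995.

Oct 25, 1995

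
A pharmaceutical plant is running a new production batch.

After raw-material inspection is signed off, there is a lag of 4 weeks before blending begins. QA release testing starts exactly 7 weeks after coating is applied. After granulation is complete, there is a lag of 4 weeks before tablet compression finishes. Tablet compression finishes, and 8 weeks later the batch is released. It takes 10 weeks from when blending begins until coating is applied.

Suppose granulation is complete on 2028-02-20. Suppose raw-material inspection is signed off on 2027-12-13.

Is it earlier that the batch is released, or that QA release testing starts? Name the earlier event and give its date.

Granulation is complete: Feb 20, 2028.
Tablet compression finishes: Feb 20, 2028 + 4 weeks = Mar 19, 2028.
The batch is released: Mar 19, 2028 + 8 weeks = May 14, 2028.
Raw-material inspection is signed off: Dec 13, 2027.
Blending begins: Dec 13, 2027 + 4 weeks = Jan 10, 2028.
Coating is applied: Jan 10, 2028 + 10 weeks = Mar 20, 2028.
QA release testing starts: Mar 20, 2028 + 7 weeks = May 8, 2028.
Comparing: the batch is released on May 14, 2028 vs QA release testing starts on May 8, 2028. Earlier: QA release testing starts.

QA release testing starts — 2028-05-08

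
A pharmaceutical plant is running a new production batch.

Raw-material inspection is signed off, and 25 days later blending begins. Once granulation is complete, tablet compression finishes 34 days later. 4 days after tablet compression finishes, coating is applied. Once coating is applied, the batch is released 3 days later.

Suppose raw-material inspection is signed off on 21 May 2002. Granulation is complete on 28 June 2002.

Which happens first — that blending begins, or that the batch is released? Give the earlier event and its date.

Raw-material inspection is signed off: May 21, 2002.
Blending begins: May 21, 2002 + 25 days = Jun 15, 2002.
Granulation is complete: Jun 28, 2002.
Tablet compression finishes: Jun 28, 2002 + 34 days = Aug 1, 2002.
Coating is applied: Aug 1, 2002 + 4 days = Aug 5, 2002.
The batch is released: Aug 5, 2002 + 3 days = Aug 8, 2002.
Comparing: blending begins on Jun 15, 2002 vs the batch is released on Aug 8, 2002. Earlier: blending begins.

Blending begins — 15 June 2002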